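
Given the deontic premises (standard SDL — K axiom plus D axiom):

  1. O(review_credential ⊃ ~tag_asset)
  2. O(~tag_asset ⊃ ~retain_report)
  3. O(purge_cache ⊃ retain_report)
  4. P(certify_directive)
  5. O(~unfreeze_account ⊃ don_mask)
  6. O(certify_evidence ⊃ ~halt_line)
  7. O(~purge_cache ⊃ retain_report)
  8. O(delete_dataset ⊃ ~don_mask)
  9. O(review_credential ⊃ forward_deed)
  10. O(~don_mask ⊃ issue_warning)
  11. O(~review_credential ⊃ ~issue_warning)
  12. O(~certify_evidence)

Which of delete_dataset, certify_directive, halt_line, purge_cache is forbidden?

By case analysis on purge_cache: premise 3 gives O(purge_cache ⊃ retain_report) and premise 7 gives O(~purge_cache ⊃ retain_report), so O(retain_report) either way.
Premise 2, O(~tag_asset ⊃ ~retain_report), contraposes to O(retain_report ⊃ tag_asset); with O(retain_report) we get O(tag_asset).
The contrapositive of premise 1 (O(review_credential ⊃ ~tag_asset)) is O(tag_asset ⊃ ~review_credential), and O(tag_asset) is already established, so O(~review_credential).
From O(~review_credential) and premise 11, O(~review_credential ⊃ ~issue_warning), we obtain O(~issue_warning).
Premise 10 is O(~don_mask ⊃ issue_warning); contrapositively O(~issue_warning ⊃ don_mask). Since O(~issue_warning) holds, K gives O(don_mask).
Premise 8 is O(delete_dataset ⊃ ~don_mask); contrapositively O(don_mask ⊃ ~delete_dataset). Since O(don_mask) holds, K gives O(~delete_dataset).
So O(~delete_dataset) holds, i.e. delete_dataset is forbidden. None of the other listed options is forbidden under the premises.

delete_dataset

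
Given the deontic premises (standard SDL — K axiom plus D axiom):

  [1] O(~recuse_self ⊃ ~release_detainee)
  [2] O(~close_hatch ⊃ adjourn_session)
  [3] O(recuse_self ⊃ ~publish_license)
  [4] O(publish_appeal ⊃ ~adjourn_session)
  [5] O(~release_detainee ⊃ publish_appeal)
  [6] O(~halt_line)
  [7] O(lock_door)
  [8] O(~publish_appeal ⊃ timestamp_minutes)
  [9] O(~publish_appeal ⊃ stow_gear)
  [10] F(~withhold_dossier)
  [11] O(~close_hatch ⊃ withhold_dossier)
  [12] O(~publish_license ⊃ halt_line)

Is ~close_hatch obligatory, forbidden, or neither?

Forbidden

Premise 6 gives O(~halt_line).
Premise 12 is O(~publish_license ⊃ halt_line); contrapositively O(~halt_line ⊃ publish_license). Since O(~halt_line) holds, K gives O(publish_license).
Premise 3 is O(recuse_self ⊃ ~publish_license); contrapositively O(publish_license ⊃ ~recuse_self). Since O(publish_license) holds, K gives O(~recuse_self).
Applying K to premise 1 (O(~recuse_self ⊃ ~release_detainee)) and O(~recuse_self) yields O(~release_detainee).
Applying K to premise 5 (O(~release_detainee ⊃ publish_appeal)) and O(~release_detainee) yields O(publish_appeal).
Applying K to premise 4 (O(publish_appeal ⊃ ~adjourn_session)) and O(publish_appeal) yields O(~adjourn_session).
Premise 2, O(~close_hatch ⊃ adjourn_session), contraposes to O(~adjourn_session ⊃ close_hatch); with O(~adjourn_session) we get O(close_hatch).
Premises 7, 8, 9, 10, 11 do not contribute to this derivation.
Thus O(close_hatch), which is F(~close_hatch): ~close_hatch is forbidden.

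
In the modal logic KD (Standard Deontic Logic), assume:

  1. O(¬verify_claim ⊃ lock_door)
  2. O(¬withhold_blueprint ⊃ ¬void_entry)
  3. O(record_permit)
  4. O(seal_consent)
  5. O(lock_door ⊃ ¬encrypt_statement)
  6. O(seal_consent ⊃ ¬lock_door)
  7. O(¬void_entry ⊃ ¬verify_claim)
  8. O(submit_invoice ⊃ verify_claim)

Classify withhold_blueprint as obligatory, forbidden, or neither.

Premise 4 gives O(seal_consent).
From O(seal_consent) and premise 6, O(seal_consent ⊃ ¬lock_door), we obtain O(¬lock_door).
The contrapositive of premise 1 (O(¬verify_claim ⊃ lock_door)) is O(¬lock_door ⊃ verify_claim), and O(¬lock_door) is already established, so O(verify_claim).
Premise 7 is O(¬void_entry ⊃ ¬verify_claim); contrapositively O(verify_claim ⊃ void_entry). Since O(verify_claim) holds, K gives O(void_entry).
Premise 2 is O(¬withhold_blueprint ⊃ ¬void_entry); contrapositively O(void_entry ⊃ withhold_blueprint). Since O(void_entry) holds, K gives O(withhold_blueprint).
Premises 3, 5, 8 do not contribute to this derivation.
Hence withhold_blueprint is obligatory.

Obligatory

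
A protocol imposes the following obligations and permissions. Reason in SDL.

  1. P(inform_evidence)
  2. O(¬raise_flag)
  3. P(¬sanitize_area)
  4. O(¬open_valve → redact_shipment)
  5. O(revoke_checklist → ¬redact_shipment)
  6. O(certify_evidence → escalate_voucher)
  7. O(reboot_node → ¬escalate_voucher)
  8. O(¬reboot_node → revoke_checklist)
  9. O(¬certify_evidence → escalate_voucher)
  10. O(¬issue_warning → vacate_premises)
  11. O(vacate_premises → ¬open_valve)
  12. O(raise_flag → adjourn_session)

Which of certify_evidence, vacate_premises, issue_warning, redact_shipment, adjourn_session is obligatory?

Premises 9 and 6 cover both cases: O(¬certify_evidence → escalate_voucher) and O(certify_evidence → escalate_voucher). Since ¬certify_evidence ∨ certify_evidence is a tautology, O(escalate_voucher) follows.
Premise 7, O(reboot_node → ¬escalate_voucher), contraposes to O(escalate_voucher → ¬reboot_node); with O(escalate_voucher) we get O(¬reboot_node).
Applying K to premise 8 (O(¬reboot_node → revoke_checklist)) and O(¬reboot_node) yields O(revoke_checklist).
Premise 5 is O(revoke_checklist → ¬redact_shipment); since O(revoke_checklist), deontic closure gives O(¬redact_shipment).
The contrapositive of premise 4 (O(¬open_valve → redact_shipment)) is O(¬redact_shipment → open_valve), and O(¬redact_shipment) is already established, so O(open_valve).
Premise 11 is O(vacate_premises → ¬open_valve); contrapositively O(open_valve → ¬vacate_premises). Since O(open_valve) holds, K gives O(¬vacate_premises).
The contrapositive of premise 10 (O(¬issue_warning → vacate_premises)) is O(¬vacate_premises → issue_warning), and O(¬vacate_premises) is already established, so O(issue_warning).
So O(issue_warning) holds — issue_warning is obligatory. None of the other listed options is made obligatory by any chain of premises.

issue_warning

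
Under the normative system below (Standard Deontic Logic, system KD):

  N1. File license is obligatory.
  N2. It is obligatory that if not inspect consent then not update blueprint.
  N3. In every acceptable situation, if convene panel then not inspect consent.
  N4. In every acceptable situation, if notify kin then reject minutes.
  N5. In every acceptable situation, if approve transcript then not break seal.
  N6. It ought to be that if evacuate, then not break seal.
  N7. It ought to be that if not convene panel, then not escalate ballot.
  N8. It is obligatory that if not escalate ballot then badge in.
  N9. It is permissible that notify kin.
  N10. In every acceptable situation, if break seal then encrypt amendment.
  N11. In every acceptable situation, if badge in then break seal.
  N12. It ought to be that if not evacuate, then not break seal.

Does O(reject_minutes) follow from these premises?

Premise 4 is O(notify_kin → reject_minutes), but O(notify_kin) is not derivable from the premises (the permission P(notify_kin) asserts only ¬O(¬notify_kin), not O(notify_kin)), so it does not yield O(reject_minutes).
No other premise forces O(reject_minutes). An ideal world satisfying every premise can still have reject_minutes false, so O(reject_minutes) is not derivable.

No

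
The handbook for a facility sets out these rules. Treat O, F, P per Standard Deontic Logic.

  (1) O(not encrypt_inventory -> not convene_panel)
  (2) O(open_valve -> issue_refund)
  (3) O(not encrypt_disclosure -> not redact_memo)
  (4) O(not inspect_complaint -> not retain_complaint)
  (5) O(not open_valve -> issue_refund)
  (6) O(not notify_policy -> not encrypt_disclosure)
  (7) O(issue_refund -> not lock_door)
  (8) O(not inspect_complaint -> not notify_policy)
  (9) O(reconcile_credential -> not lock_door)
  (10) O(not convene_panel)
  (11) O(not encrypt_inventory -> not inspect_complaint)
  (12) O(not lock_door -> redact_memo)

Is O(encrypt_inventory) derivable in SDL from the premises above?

Yes

Premises 2 and 5 cover both cases: O(open_valve -> issue_refund) and O(not open_valve -> issue_refund). Since open_valve ∨ not open_valve is a tautology, O(issue_refund) follows.
With premise 7, O(issue_refund -> not lock_door), the K-axiom yields O(not lock_door).
With premise 12, O(not lock_door -> redact_memo), the K-axiom yields O(redact_memo).
Premise 3, O(not encrypt_disclosure -> not redact_memo), contraposes to O(redact_memo -> encrypt_disclosure); with O(redact_memo) we get O(encrypt_disclosure).
The contrapositive of premise 6 (O(not notify_policy -> not encrypt_disclosure)) is O(encrypt_disclosure -> notify_policy), and O(encrypt_disclosure) is already established, so O(notify_policy).
Premise 8, O(not inspect_complaint -> not notify_policy), contraposes to O(notify_policy -> inspect_complaint); with O(notify_policy) we get O(inspect_complaint).
Premise 11, O(not encrypt_inventory -> not inspect_complaint), contraposes to O(inspect_complaint -> encrypt_inventory); with O(inspect_complaint) we get O(encrypt_inventory).
Premises 1, 4, 9, 10 do not contribute to this derivation.
So O(encrypt_inventory) follows.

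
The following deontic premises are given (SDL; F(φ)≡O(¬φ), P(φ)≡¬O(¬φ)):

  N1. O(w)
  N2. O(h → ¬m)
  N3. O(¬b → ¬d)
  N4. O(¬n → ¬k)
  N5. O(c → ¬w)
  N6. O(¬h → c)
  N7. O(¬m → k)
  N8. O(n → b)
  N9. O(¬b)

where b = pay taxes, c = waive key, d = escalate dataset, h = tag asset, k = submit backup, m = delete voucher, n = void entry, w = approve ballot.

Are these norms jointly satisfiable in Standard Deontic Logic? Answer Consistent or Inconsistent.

Inconsistent

Premise 1 states O(w) outright.
Premise 5 is O(c → ¬w); contrapositively O(w → ¬c). Since O(w) holds, K gives O(¬c).
The contrapositive of premise 6 (O(¬h → c)) is O(¬c → h), and O(¬c) is already established, so O(h).
Applying K to premise 2 (O(h → ¬m)) and O(h) yields O(¬m).
Applying K to premise 7 (O(¬m → k)) and O(¬m) yields O(k).
The contrapositive of premise 4 (O(¬n → ¬k)) is O(k → n), and O(k) is already established, so O(n).
Premise 8 is O(n → b); since O(n), deontic closure gives O(b).
But premise 9 directly asserts O(¬b).
We now have both O(b) and O(¬b) — b is simultaneously obligatory and forbidden, violating the D-axiom.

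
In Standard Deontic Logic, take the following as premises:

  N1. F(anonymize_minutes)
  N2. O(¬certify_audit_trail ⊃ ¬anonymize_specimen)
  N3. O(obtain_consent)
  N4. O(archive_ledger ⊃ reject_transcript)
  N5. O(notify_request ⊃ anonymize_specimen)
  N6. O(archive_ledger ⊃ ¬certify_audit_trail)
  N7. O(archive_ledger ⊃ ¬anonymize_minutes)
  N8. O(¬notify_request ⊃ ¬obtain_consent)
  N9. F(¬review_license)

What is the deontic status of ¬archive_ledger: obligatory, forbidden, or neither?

Obligatory

Premise 3 states O(obtain_consent) outright.
The contrapositive of premise 8 (O(¬notify_request ⊃ ¬obtain_consent)) is O(obtain_consent ⊃ notify_request), and O(obtain_consent) is already established, so O(notify_request).
With premise 5, O(notify_request ⊃ anonymize_specimen), the K-axiom yields O(anonymize_specimen).
The contrapositive of premise 2 (O(¬certify_audit_trail ⊃ ¬anonymize_specimen)) is O(anonymize_specimen ⊃ certify_audit_trail), and O(anonymize_specimen) is already established, so O(certify_audit_trail).
Premise 6 is O(archive_ledger ⊃ ¬certify_audit_trail); contrapositively O(certify_audit_trail ⊃ ¬archive_ledger). Since O(certify_audit_trail) holds, K gives O(¬archive_ledger).
Premises 1, 4, 7, 9 do not contribute to this derivation.
Hence ¬archive_ledger is obligatory.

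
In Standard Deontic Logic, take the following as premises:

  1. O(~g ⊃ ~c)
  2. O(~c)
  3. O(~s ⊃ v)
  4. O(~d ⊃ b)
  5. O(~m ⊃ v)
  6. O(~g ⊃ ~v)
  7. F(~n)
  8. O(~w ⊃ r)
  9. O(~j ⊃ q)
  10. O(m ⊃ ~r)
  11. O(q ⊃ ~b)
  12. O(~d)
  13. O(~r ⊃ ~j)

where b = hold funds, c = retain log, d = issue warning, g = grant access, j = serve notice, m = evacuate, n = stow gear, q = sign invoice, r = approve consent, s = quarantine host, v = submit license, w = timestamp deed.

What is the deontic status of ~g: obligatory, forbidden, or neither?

Forbidden

Premise 12 states O(~d) outright.
Applying K to premise 4 (O(~d ⊃ b)) and O(~d) yields O(b).
The contrapositive of premise 11 (O(q ⊃ ~b)) is O(b ⊃ ~q), and O(b) is already established, so O(~q).
The contrapositive of premise 9 (O(~j ⊃ q)) is O(~q ⊃ j), and O(~q) is already established, so O(j).
The contrapositive of premise 13 (O(~r ⊃ ~j)) is O(j ⊃ r), and O(j) is already established, so O(r).
Premise 10 is O(m ⊃ ~r); contrapositively O(r ⊃ ~m). Since O(r) holds, K gives O(~m).
From O(~m) and premise 5, O(~m ⊃ v), we obtain O(v).
Premise 6 is O(~g ⊃ ~v); contrapositively O(v ⊃ g). Since O(v) holds, K gives O(g).
Premises 1, 2, 3, 7, 8 do not contribute to this derivation.
Thus O(g), which is F(~g): ~g is forbidden.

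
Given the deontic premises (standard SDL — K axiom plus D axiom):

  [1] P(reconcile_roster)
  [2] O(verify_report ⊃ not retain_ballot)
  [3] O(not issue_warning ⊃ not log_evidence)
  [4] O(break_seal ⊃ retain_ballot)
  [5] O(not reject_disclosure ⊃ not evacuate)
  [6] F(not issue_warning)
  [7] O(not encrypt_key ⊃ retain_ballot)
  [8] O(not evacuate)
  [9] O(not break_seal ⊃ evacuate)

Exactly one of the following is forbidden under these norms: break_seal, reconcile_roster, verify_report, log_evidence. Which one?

From premise 8 we have O(not evacuate).
Premise 9 is O(not break_seal ⊃ evacuate); contrapositively O(not evacuate ⊃ break_seal). Since O(not evacuate) holds, K gives O(break_seal).
Applying K to premise 4 (O(break_seal ⊃ retain_ballot)) and O(break_seal) yields O(retain_ballot).
Premise 2 is O(verify_report ⊃ not retain_ballot); contrapositively O(retain_ballot ⊃ not verify_report). Since O(retain_ballot) holds, K gives O(not verify_report).
So O(not verify_report) holds, i.e. verify_report is forbidden. None of the other listed options is forbidden under the premises.

verify_report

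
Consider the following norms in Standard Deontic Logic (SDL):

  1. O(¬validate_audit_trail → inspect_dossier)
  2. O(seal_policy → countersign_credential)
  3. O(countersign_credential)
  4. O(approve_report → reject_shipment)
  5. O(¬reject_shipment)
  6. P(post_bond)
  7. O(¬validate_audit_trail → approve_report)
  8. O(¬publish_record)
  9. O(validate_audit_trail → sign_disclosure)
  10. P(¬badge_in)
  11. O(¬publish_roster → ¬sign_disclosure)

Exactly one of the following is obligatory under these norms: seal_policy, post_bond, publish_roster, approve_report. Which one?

From premise 5 we have O(¬reject_shipment).
The contrapositive of premise 4 (O(approve_report → reject_shipment)) is O(¬reject_shipment → ¬approve_report), and O(¬reject_shipment) is already established, so O(¬approve_report).
The contrapositive of premise 7 (O(¬validate_audit_trail → approve_report)) is O(¬approve_report → validate_audit_trail), and O(¬approve_report) is already established, so O(validate_audit_trail).
Applying K to premise 9 (O(validate_audit_trail → sign_disclosure)) and O(validate_audit_trail) yields O(sign_disclosure).
Premise 11, O(¬publish_roster → ¬sign_disclosure), contraposes to O(sign_disclosure → publish_roster); with O(sign_disclosure) we get O(publish_roster).
So O(publish_roster) holds — publish_roster is obligatory. None of the other listed options is made obligatory by any chain of premises.

publish_roster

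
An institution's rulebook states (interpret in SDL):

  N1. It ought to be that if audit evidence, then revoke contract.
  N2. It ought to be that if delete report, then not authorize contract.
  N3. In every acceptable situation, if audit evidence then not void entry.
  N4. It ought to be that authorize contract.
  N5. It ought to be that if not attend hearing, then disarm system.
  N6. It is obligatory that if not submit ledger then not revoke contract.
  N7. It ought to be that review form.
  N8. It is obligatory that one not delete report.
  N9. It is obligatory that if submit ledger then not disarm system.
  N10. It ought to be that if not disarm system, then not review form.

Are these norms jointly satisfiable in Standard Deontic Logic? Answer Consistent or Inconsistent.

Consistent

Premise 2 is O(delete_report → ¬authorize_contract), but O(delete_report) is not derivable from the premises, so it does not yield O(¬authorize_contract).
So O(¬authorize_contract) is not derivable, and the apparent clash with O(authorize_contract) does not arise.
A world satisfying every obligation exists (e.g. attend_hearing=false, audit_evidence=false, authorize_contract=true, delete_report=false, disarm_system=true, review_form=true, revoke_contract=false, submit_ledger=false, void_entry=false); no atom is both obligatory and forbidden, so the set is consistent.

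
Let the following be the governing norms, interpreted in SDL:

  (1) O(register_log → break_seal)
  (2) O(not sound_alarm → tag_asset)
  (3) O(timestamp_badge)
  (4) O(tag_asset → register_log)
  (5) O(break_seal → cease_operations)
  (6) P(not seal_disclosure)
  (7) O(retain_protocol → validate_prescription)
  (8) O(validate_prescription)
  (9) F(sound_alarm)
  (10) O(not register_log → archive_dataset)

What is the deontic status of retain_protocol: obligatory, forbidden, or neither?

Premise 7 is O(retain_protocol → validate_prescription); even if O(validate_prescription) held, inferring O(retain_protocol) would be affirming the consequent — invalid.
No premise or chain of K-axiom applications forces O(retain_protocol), and none forces O(not retain_protocol). So retain_protocol is neither obligatory nor forbidden under these norms.

Neither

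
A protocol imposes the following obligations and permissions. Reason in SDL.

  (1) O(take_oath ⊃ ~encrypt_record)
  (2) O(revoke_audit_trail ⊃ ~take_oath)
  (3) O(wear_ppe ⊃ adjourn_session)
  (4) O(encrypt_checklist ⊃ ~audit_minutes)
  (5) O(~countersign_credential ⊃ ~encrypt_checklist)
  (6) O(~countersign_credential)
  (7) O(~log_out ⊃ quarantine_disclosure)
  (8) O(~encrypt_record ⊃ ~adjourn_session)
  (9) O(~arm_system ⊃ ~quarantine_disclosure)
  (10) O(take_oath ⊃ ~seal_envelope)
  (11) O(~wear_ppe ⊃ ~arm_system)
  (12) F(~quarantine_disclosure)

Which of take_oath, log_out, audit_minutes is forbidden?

take_oath

F(~quarantine_disclosure) at premise 12 means O(quarantine_disclosure).
Premise 9 is O(~arm_system ⊃ ~quarantine_disclosure); contrapositively O(quarantine_disclosure ⊃ arm_system). Since O(quarantine_disclosure) holds, K gives O(arm_system).
Premise 11, O(~wear_ppe ⊃ ~arm_system), contraposes to O(arm_system ⊃ wear_ppe); with O(arm_system) we get O(wear_ppe).
From O(wear_ppe) and premise 3, O(wear_ppe ⊃ adjourn_session), we obtain O(adjourn_session).
Premise 8 is O(~encrypt_record ⊃ ~adjourn_session); contrapositively O(adjourn_session ⊃ encrypt_record). Since O(adjourn_session) holds, K gives O(encrypt_record).
The contrapositive of premise 1 (O(take_oath ⊃ ~encrypt_record)) is O(encrypt_record ⊃ ~take_oath), and O(encrypt_record) is already established, so O(~take_oath).
So O(~take_oath) holds, i.e. take_oath is forbidden. None of the other listed options is forbidden under the premises.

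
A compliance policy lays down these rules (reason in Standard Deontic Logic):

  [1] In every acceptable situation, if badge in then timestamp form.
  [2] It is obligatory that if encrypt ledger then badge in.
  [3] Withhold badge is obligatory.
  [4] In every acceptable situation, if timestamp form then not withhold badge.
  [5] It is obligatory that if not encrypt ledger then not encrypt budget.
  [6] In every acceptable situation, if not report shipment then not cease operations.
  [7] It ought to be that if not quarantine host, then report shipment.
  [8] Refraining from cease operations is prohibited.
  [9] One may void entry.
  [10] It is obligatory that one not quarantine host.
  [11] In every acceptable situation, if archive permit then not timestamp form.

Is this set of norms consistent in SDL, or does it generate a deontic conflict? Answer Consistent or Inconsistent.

Consistent

Premise 6 is O(¬report_shipment → ¬cease_operations), but O(¬report_shipment) is not derivable from the premises, so it does not yield O(¬cease_operations).
So O(¬cease_operations) is not derivable, and the apparent clash with O(cease_operations) does not arise.
A world satisfying every obligation exists (e.g. archive_permit=false, badge_in=false, cease_operations=true, encrypt_budget=false, encrypt_ledger=false, quarantine_host=false, report_shipment=true, timestamp_form=false, void_entry=false, withhold_badge=true); no atom is both obligatory and forbidden, so the set is consistent.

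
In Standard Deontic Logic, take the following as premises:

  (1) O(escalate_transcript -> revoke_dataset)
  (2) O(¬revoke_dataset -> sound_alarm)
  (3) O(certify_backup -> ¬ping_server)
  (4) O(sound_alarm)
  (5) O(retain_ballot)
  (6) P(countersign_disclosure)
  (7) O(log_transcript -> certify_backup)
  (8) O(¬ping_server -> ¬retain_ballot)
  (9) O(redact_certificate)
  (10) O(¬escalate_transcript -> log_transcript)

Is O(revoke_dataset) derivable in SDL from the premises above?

Yes

Premise 5 gives O(retain_ballot).
Premise 8, O(¬ping_server -> ¬retain_ballot), contraposes to O(retain_ballot -> ping_server); with O(retain_ballot) we get O(ping_server).
Premise 3, O(certify_backup -> ¬ping_server), contraposes to O(ping_server -> ¬certify_backup); with O(ping_server) we get O(¬certify_backup).
Premise 7 is O(log_transcript -> certify_backup); contrapositively O(¬certify_backup -> ¬log_transcript). Since O(¬certify_backup) holds, K gives O(¬log_transcript).
The contrapositive of premise 10 (O(¬escalate_transcript -> log_transcript)) is O(¬log_transcript -> escalate_transcript), and O(¬log_transcript) is already established, so O(escalate_transcript).
Premise 1 is O(escalate_transcript -> revoke_dataset); since O(escalate_transcript), deontic closure gives O(revoke_dataset).
Premises 2, 4, 6, 9 do not contribute to this derivation.
So O(revoke_dataset) follows.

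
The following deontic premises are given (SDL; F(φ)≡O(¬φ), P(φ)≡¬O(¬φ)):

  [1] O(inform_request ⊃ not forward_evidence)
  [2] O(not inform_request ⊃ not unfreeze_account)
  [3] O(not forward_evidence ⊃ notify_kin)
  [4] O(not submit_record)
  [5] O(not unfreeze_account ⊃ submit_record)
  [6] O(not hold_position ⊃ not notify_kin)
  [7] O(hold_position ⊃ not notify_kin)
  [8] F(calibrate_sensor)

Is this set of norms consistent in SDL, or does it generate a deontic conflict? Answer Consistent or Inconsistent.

Inconsistent

Premises 6 and 7 cover both cases: O(not hold_position ⊃ not notify_kin) and O(hold_position ⊃ not notify_kin). Since not hold_position ∨ hold_position is a tautology, O(not notify_kin) follows.
Premise 3, O(not forward_evidence ⊃ notify_kin), contraposes to O(not notify_kin ⊃ forward_evidence); with O(not notify_kin) we get O(forward_evidence).
Premise 1, O(inform_request ⊃ not forward_evidence), contraposes to O(forward_evidence ⊃ not inform_request); with O(forward_evidence) we get O(not inform_request).
Applying K to premise 2 (O(not inform_request ⊃ not unfreeze_account)) and O(not inform_request) yields O(not unfreeze_account).
Premise 5 is O(not unfreeze_account ⊃ submit_record); since O(not unfreeze_account), deontic closure gives O(submit_record).
But premise 4 directly asserts O(not submit_record).
We now have both O(submit_record) and O(not submit_record) — submit_record is simultaneously obligatory and forbidden, violating the D-axiom.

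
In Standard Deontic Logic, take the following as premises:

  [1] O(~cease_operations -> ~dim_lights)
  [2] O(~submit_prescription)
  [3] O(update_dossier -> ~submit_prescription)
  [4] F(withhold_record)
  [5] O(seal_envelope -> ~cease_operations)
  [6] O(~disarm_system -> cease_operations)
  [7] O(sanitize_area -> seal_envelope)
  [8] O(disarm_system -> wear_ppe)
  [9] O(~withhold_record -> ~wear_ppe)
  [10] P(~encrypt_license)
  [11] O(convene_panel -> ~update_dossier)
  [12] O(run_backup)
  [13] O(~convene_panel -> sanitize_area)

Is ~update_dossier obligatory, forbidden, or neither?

Premise 4 is F(withhold_record), i.e. O(~withhold_record).
Premise 9 is O(~withhold_record -> ~wear_ppe); since O(~withhold_record), deontic closure gives O(~wear_ppe).
The contrapositive of premise 8 (O(disarm_system -> wear_ppe)) is O(~wear_ppe -> ~disarm_system), and O(~wear_ppe) is already established, so O(~disarm_system).
From O(~disarm_system) and premise 6, O(~disarm_system -> cease_operations), we obtain O(cease_operations).
The contrapositive of premise 5 (O(seal_envelope -> ~cease_operations)) is O(cease_operations -> ~seal_envelope), and O(cease_operations) is already established, so O(~seal_envelope).
Premise 7, O(sanitize_area -> seal_envelope), contraposes to O(~seal_envelope -> ~sanitize_area); with O(~seal_envelope) we get O(~sanitize_area).
The contrapositive of premise 13 (O(~convene_panel -> sanitize_area)) is O(~sanitize_area -> convene_panel), and O(~sanitize_area) is already established, so O(convene_panel).
Applying K to premise 11 (O(convene_panel -> ~update_dossier)) and O(convene_panel) yields O(~update_dossier).
Premises 1, 2, 3, 10, 12 do not contribute to this derivation.
Hence ~update_dossier is obligatory.

Obligatory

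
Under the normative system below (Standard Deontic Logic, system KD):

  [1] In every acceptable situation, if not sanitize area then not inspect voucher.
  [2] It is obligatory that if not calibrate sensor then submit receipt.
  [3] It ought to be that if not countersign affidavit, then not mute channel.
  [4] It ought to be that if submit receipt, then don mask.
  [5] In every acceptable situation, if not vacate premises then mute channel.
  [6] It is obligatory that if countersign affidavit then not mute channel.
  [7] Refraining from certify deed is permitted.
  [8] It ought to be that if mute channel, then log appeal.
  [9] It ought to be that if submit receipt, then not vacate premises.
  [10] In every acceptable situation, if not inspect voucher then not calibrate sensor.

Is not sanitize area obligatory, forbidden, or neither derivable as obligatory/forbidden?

By case analysis on countersign_affidavit: premise 6 gives O(countersign_affidavit → ¬mute_channel) and premise 3 gives O(¬countersign_affidavit → ¬mute_channel), so O(¬mute_channel) either way.
The contrapositive of premise 5 (O(¬vacate_premises → mute_channel)) is O(¬mute_channel → vacate_premises), and O(¬mute_channel) is already established, so O(vacate_premises).
The contrapositive of premise 9 (O(submit_receipt → ¬vacate_premises)) is O(vacate_premises → ¬submit_receipt), and O(vacate_premises) is already established, so O(¬submit_receipt).
Premise 2 is O(¬calibrate_sensor → submit_receipt); contrapositively O(¬submit_receipt → calibrate_sensor). Since O(¬submit_receipt) holds, K gives O(calibrate_sensor).
The contrapositive of premise 10 (O(¬inspect_voucher → ¬calibrate_sensor)) is O(calibrate_sensor → inspect_voucher), and O(calibrate_sensor) is already established, so O(inspect_voucher).
Premise 1, O(¬sanitize_area → ¬inspect_voucher), contraposes to O(inspect_voucher → sanitize_area); with O(inspect_voucher) we get O(sanitize_area).
Premises 4, 7, 8 do not contribute to this derivation.
Thus O(sanitize_area), which is F(¬sanitize_area): ¬sanitize_area is forbidden.

Forbidden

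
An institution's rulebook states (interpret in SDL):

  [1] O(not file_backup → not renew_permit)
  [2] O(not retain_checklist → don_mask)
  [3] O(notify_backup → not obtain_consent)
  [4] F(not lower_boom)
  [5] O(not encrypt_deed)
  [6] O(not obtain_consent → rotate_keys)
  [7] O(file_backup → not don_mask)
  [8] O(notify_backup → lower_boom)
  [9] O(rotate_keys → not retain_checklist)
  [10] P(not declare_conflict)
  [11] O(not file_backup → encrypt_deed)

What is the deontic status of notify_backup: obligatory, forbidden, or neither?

Forbidden

Premise 5 gives O(not encrypt_deed).
Premise 11, O(not file_backup → encrypt_deed), contraposes to O(not encrypt_deed → file_backup); with O(not encrypt_deed) we get O(file_backup).
From O(file_backup) and premise 7, O(file_backup → not don_mask), we obtain O(not don_mask).
Premise 2, O(not retain_checklist → don_mask), contraposes to O(not don_mask → retain_checklist); with O(not don_mask) we get O(retain_checklist).
The contrapositive of premise 9 (O(rotate_keys → not retain_checklist)) is O(retain_checklist → not rotate_keys), and O(retain_checklist) is already established, so O(not rotate_keys).
Premise 6 is O(not obtain_consent → rotate_keys); contrapositively O(not rotate_keys → obtain_consent). Since O(not rotate_keys) holds, K gives O(obtain_consent).
Premise 3, O(notify_backup → not obtain_consent), contraposes to O(obtain_consent → not notify_backup); with O(obtain_consent) we get O(not notify_backup).
Premises 1, 4, 8, 10 do not contribute to this derivation.
Thus O(not notify_backup), which is F(notify_backup): notify_backup is forbidden.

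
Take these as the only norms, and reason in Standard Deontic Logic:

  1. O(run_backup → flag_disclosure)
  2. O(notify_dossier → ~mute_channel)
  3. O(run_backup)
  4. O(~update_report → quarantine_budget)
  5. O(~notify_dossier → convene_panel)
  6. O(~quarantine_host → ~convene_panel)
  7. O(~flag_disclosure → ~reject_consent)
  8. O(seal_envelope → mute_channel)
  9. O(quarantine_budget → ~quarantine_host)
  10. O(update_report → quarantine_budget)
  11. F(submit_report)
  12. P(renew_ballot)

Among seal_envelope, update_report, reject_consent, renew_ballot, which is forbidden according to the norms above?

seal_envelope

By case analysis on ~update_report: premise 4 gives O(~update_report → quarantine_budget) and premise 10 gives O(update_report → quarantine_budget), so O(quarantine_budget) either way.
Premise 9 is O(quarantine_budget → ~quarantine_host); since O(quarantine_budget), deontic closure gives O(~quarantine_host).
With premise 6, O(~quarantine_host → ~convene_panel), the K-axiom yields O(~convene_panel).
The contrapositive of premise 5 (O(~notify_dossier → convene_panel)) is O(~convene_panel → notify_dossier), and O(~convene_panel) is already established, so O(notify_dossier).
Applying K to premise 2 (O(notify_dossier → ~mute_channel)) and O(notify_dossier) yields O(~mute_channel).
Premise 8 is O(seal_envelope → mute_channel); contrapositively O(~mute_channel → ~seal_envelope). Since O(~mute_channel) holds, K gives O(~seal_envelope).
So O(~seal_envelope) holds, i.e. seal_envelope is forbidden. None of the other listed options is forbidden under the premises.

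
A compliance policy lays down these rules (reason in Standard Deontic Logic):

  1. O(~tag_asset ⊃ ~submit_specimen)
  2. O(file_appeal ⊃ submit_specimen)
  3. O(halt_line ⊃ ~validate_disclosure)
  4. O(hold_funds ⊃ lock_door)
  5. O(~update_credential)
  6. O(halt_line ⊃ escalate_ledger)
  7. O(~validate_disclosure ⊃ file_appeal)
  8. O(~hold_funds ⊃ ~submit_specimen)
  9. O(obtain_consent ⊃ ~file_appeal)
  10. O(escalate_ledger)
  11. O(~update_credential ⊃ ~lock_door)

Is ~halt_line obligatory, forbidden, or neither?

Premise 5 gives O(~update_credential).
Premise 11 is O(~update_credential ⊃ ~lock_door); since O(~update_credential), deontic closure gives O(~lock_door).
Premise 4 is O(hold_funds ⊃ lock_door); contrapositively O(~lock_door ⊃ ~hold_funds). Since O(~lock_door) holds, K gives O(~hold_funds).
From O(~hold_funds) and premise 8, O(~hold_funds ⊃ ~submit_specimen), we obtain O(~submit_specimen).
The contrapositive of premise 2 (O(file_appeal ⊃ submit_specimen)) is O(~submit_specimen ⊃ ~file_appeal), and O(~submit_specimen) is already established, so O(~file_appeal).
Premise 7, O(~validate_disclosure ⊃ file_appeal), contraposes to O(~file_appeal ⊃ validate_disclosure); with O(~file_appeal) we get O(validate_disclosure).
Premise 3 is O(halt_line ⊃ ~validate_disclosure); contrapositively O(validate_disclosure ⊃ ~halt_line). Since O(validate_disclosure) holds, K gives O(~halt_line).
Premises 1, 6, 9, 10 do not contribute to this derivation.
Hence ~halt_line is obligatory.

Obligatory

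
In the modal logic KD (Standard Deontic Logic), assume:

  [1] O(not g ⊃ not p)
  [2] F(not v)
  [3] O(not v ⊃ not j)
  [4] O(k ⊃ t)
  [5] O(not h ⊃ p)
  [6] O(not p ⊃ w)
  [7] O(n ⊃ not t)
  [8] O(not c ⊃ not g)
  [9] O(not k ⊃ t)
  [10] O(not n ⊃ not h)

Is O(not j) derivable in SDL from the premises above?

No

Premise 3 is O(not v ⊃ not j), but O(not v) is not derivable from the premises, so it does not yield O(not j).
No other premise forces O(not j). An ideal world satisfying every premise can still have not j false, so O(not j) is not derivable.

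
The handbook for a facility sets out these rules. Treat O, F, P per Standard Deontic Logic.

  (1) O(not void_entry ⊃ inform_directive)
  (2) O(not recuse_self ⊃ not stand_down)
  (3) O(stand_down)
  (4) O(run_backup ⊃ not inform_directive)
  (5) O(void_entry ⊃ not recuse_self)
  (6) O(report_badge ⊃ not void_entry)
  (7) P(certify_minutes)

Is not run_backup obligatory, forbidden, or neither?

From premise 3 we have O(stand_down).
The contrapositive of premise 2 (O(not recuse_self ⊃ not stand_down)) is O(stand_down ⊃ recuse_self), and O(stand_down) is already established, so O(recuse_self).
The contrapositive of premise 5 (O(void_entry ⊃ not recuse_self)) is O(recuse_self ⊃ not void_entry), and O(recuse_self) is already established, so O(not void_entry).
Applying K to premise 1 (O(not void_entry ⊃ inform_directive)) and O(not void_entry) yields O(inform_directive).
Premise 4, O(run_backup ⊃ not inform_directive), contraposes to O(inform_directive ⊃ not run_backup); with O(inform_directive) we get O(not run_backup).
Premises 6, 7 do not contribute to this derivation.
Hence not run_backup is obligatory.

Obligatory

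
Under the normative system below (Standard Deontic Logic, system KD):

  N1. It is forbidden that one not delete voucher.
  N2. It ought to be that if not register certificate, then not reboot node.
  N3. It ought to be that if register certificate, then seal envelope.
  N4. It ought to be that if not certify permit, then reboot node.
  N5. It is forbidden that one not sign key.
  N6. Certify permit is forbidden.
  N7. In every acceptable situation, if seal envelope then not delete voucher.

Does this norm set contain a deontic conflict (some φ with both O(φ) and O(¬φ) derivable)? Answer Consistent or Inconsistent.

Inconsistent

Premise 1, F(¬delete_voucher), is equivalent to O(delete_voucher).
Premise 7 is O(seal_envelope → ¬delete_voucher); contrapositively O(delete_voucher → ¬seal_envelope). Since O(delete_voucher) holds, K gives O(¬seal_envelope).
Premise 3, O(register_certificate → seal_envelope), contraposes to O(¬seal_envelope → ¬register_certificate); with O(¬seal_envelope) we get O(¬register_certificate).
From O(¬register_certificate) and premise 2, O(¬register_certificate → ¬reboot_node), we obtain O(¬reboot_node).
Premise 4, O(¬certify_permit → reboot_node), contraposes to O(¬reboot_node → certify_permit); with O(¬reboot_node) we get O(certify_permit).
But premise 6, F(certify_permit), means O(¬certify_permit).
We now have both O(certify_permit) and O(¬certify_permit) — certify_permit is simultaneously obligatory and forbidden, violating the D-axiom.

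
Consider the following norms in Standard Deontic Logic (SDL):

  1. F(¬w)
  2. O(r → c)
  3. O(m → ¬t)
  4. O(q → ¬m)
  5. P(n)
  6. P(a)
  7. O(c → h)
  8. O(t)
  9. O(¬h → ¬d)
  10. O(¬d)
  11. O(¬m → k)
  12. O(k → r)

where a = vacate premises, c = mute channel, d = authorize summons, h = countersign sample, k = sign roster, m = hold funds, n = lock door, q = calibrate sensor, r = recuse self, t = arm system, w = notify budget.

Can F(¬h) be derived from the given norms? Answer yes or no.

From premise 8 we have O(t).
Premise 3, O(m → ¬t), contraposes to O(t → ¬m); with O(t) we get O(¬m).
Premise 11 is O(¬m → k); since O(¬m), deontic closure gives O(k).
Premise 12 is O(k → r); since O(k), deontic closure gives O(r).
Applying K to premise 2 (O(r → c)) and O(r) yields O(c).
Premise 7 is O(c → h); since O(c), deontic closure gives O(h).
Premises 1, 4, 5, 6, 9, 10 do not contribute to this derivation.
So O(h) holds, i.e. F(¬h). The claim follows.

Yes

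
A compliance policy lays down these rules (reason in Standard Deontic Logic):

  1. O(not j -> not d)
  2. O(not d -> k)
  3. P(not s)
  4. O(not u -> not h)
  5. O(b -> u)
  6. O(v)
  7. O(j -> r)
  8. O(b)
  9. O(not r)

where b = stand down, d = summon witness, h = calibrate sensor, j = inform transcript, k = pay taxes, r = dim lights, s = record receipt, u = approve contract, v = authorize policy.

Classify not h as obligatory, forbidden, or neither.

Neither

Premise 4 is O(not u -> not h), but O(not u) is not derivable from the premises, so it does not yield O(not h).
No premise or chain of K-axiom applications forces O(not h), and none forces O(h). So not h is neither obligatory nor forbidden under these norms.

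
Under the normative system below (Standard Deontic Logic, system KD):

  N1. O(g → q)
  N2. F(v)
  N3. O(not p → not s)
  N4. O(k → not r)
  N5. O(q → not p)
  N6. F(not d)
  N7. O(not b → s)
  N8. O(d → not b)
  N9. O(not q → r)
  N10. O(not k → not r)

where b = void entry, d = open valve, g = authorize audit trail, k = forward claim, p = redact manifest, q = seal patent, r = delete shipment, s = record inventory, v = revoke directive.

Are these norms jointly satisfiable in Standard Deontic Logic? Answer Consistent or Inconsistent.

Inconsistent

By case analysis on k: premise 4 gives O(k → not r) and premise 10 gives O(not k → not r), so O(not r) either way.
Premise 9 is O(not q → r); contrapositively O(not r → q). Since O(not r) holds, K gives O(q).
Premise 5 is O(q → not p); since O(q), deontic closure gives O(not p).
Premise 3 is O(not p → not s); since O(not p), deontic closure gives O(not s).
The contrapositive of premise 7 (O(not b → s)) is O(not s → b), and O(not s) is already established, so O(b).
Premise 8 is O(d → not b); contrapositively O(b → not d). Since O(b) holds, K gives O(not d).
However, F(not d) at premise 6 amounts to O(d).
We now have both O(not d) and O(d) — d is simultaneously obligatory and forbidden, violating the D-axiom.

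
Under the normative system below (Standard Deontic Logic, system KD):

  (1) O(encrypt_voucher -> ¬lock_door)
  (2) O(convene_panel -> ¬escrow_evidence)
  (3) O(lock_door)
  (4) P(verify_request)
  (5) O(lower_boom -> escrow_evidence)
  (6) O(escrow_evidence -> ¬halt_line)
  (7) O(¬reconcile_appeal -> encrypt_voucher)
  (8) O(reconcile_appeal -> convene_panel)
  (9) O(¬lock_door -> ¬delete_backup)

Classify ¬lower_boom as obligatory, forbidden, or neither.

Premise 3 states O(lock_door) outright.
Premise 1, O(encrypt_voucher -> ¬lock_door), contraposes to O(lock_door -> ¬encrypt_voucher); with O(lock_door) we get O(¬encrypt_voucher).
The contrapositive of premise 7 (O(¬reconcile_appeal -> encrypt_voucher)) is O(¬encrypt_voucher -> reconcile_appeal), and O(¬encrypt_voucher) is already established, so O(reconcile_appeal).
Applying K to premise 8 (O(reconcile_appeal -> convene_panel)) and O(reconcile_appeal) yields O(convene_panel).
With premise 2, O(convene_panel -> ¬escrow_evidence), the K-axiom yields O(¬escrow_evidence).
The contrapositive of premise 5 (O(lower_boom -> escrow_evidence)) is O(¬escrow_evidence -> ¬lower_boom), and O(¬escrow_evidence) is already established, so O(¬lower_boom).
Premises 4, 6, 9 do not contribute to this derivation.
Hence ¬lower_boom is obligatory.

Obligatory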